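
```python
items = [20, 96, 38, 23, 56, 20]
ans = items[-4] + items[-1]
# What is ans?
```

items has length 6. Negative index -4 maps to positive index 6 + (-4) = 2. items[2] = 38.
items has length 6. Negative index -1 maps to positive index 6 + (-1) = 5. items[5] = 20.
Sum: 38 + 20 = 58.

58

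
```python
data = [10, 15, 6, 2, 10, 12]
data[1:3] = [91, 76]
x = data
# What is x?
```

data starts as [10, 15, 6, 2, 10, 12] (length 6). The slice data[1:3] covers indices [1, 2] with values [15, 6]. Replacing that slice with [91, 76] (same length) produces [10, 91, 76, 2, 10, 12].

[10, 91, 76, 2, 10, 12]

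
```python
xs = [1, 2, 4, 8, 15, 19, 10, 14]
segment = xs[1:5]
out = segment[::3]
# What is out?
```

xs has length 8. The slice xs[1:5] selects indices [1, 2, 3, 4] (1->2, 2->4, 3->8, 4->15), giving [2, 4, 8, 15]. So segment = [2, 4, 8, 15]. segment has length 4. The slice segment[::3] selects indices [0, 3] (0->2, 3->15), giving [2, 15].

[2, 15]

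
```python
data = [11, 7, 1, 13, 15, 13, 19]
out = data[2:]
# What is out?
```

data has length 7. The slice data[2:] selects indices [2, 3, 4, 5, 6] (2->1, 3->13, 4->15, 5->13, 6->19), giving [1, 13, 15, 13, 19].

[1, 13, 15, 13, 19]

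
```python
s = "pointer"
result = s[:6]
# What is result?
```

s has length 7. The slice s[:6] selects indices [0, 1, 2, 3, 4, 5] (0->'p', 1->'o', 2->'i', 3->'n', 4->'t', 5->'e'), giving 'pointe'.

'pointe'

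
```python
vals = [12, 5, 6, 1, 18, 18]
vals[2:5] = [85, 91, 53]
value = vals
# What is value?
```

vals starts as [12, 5, 6, 1, 18, 18] (length 6). The slice vals[2:5] covers indices [2, 3, 4] with values [6, 1, 18]. Replacing that slice with [85, 91, 53] (same length) produces [12, 5, 85, 91, 53, 18].

[12, 5, 85, 91, 53, 18]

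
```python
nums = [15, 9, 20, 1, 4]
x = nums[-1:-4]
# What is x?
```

nums has length 5. The slice nums[-1:-4] resolves to an empty index range, so the result is [].

[]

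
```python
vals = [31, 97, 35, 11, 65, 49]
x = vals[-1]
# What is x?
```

vals has length 6. Negative index -1 maps to positive index 6 + (-1) = 5. vals[5] = 49.

49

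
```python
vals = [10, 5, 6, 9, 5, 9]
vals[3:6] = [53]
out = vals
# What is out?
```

vals starts as [10, 5, 6, 9, 5, 9] (length 6). The slice vals[3:6] covers indices [3, 4, 5] with values [9, 5, 9]. Replacing that slice with [53] (different length) produces [10, 5, 6, 53].

[10, 5, 6, 53]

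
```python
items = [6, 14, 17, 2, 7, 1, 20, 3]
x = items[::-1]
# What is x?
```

items has length 8. The slice items[::-1] selects indices [7, 6, 5, 4, 3, 2, 1, 0] (7->3, 6->20, 5->1, 4->7, 3->2, 2->17, 1->14, 0->6), giving [3, 20, 1, 7, 2, 17, 14, 6].

[3, 20, 1, 7, 2, 17, 14, 6]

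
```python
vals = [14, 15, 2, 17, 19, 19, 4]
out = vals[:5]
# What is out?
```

vals has length 7. The slice vals[:5] selects indices [0, 1, 2, 3, 4] (0->14, 1->15, 2->2, 3->17, 4->19), giving [14, 15, 2, 17, 19].

[14, 15, 2, 17, 19]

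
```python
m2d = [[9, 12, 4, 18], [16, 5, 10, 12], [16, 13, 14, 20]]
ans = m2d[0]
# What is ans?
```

m2d has 3 rows. Row 0 is [9, 12, 4, 18].

[9, 12, 4, 18]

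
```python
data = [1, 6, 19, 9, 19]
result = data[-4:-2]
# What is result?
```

data has length 5. The slice data[-4:-2] selects indices [1, 2] (1->6, 2->19), giving [6, 19].

[6, 19]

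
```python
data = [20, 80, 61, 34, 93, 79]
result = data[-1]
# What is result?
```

data has length 6. Negative index -1 maps to positive index 6 + (-1) = 5. data[5] = 79.

79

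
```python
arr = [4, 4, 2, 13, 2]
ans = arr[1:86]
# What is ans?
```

arr has length 5. The slice arr[1:86] selects indices [1, 2, 3, 4] (1->4, 2->2, 3->13, 4->2), giving [4, 2, 13, 2].

[4, 2, 13, 2]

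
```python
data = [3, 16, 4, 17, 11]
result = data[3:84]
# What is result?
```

data has length 5. The slice data[3:84] selects indices [3, 4] (3->17, 4->11), giving [17, 11].

[17, 11]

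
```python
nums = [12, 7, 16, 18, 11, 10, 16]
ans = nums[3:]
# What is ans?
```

nums has length 7. The slice nums[3:] selects indices [3, 4, 5, 6] (3->18, 4->11, 5->10, 6->16), giving [18, 11, 10, 16].

[18, 11, 10, 16]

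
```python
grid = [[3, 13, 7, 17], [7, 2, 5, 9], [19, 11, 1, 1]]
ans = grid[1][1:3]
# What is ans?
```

grid[1] = [7, 2, 5, 9]. grid[1] has length 4. The slice grid[1][1:3] selects indices [1, 2] (1->2, 2->5), giving [2, 5].

[2, 5]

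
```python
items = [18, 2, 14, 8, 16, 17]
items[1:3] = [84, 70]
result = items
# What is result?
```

items starts as [18, 2, 14, 8, 16, 17] (length 6). The slice items[1:3] covers indices [1, 2] with values [2, 14]. Replacing that slice with [84, 70] (same length) produces [18, 84, 70, 8, 16, 17].

[18, 84, 70, 8, 16, 17]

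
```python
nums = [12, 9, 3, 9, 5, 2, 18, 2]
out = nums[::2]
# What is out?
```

nums has length 8. The slice nums[::2] selects indices [0, 2, 4, 6] (0->12, 2->3, 4->5, 6->18), giving [12, 3, 5, 18].

[12, 3, 5, 18]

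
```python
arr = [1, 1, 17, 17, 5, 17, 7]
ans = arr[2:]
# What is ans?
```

arr has length 7. The slice arr[2:] selects indices [2, 3, 4, 5, 6] (2->17, 3->17, 4->5, 5->17, 6->7), giving [17, 17, 5, 17, 7].

[17, 17, 5, 17, 7]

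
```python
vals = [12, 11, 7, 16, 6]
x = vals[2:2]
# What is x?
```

vals has length 5. The slice vals[2:2] resolves to an empty index range, so the result is [].

[]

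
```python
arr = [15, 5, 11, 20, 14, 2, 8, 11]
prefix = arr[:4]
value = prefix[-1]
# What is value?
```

arr has length 8. The slice arr[:4] selects indices [0, 1, 2, 3] (0->15, 1->5, 2->11, 3->20), giving [15, 5, 11, 20]. So prefix = [15, 5, 11, 20]. Then prefix[-1] = 20.

20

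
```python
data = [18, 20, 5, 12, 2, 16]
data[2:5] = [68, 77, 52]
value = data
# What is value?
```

data starts as [18, 20, 5, 12, 2, 16] (length 6). The slice data[2:5] covers indices [2, 3, 4] with values [5, 12, 2]. Replacing that slice with [68, 77, 52] (same length) produces [18, 20, 68, 77, 52, 16].

[18, 20, 68, 77, 52, 16]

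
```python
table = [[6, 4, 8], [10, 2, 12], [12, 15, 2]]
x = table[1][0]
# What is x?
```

table[1] = [10, 2, 12]. Taking column 0 of that row yields 10.

10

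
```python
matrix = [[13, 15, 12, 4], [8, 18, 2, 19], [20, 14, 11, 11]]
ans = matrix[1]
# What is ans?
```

matrix has 3 rows. Row 1 is [8, 18, 2, 19].

[8, 18, 2, 19]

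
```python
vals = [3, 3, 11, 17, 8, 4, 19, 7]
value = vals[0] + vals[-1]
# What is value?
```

vals has length 8. vals[0] = 3.
vals has length 8. Negative index -1 maps to positive index 8 + (-1) = 7. vals[7] = 7.
Sum: 3 + 7 = 10.

10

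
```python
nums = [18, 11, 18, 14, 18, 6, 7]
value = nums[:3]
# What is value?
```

nums has length 7. The slice nums[:3] selects indices [0, 1, 2] (0->18, 1->11, 2->18), giving [18, 11, 18].

[18, 11, 18]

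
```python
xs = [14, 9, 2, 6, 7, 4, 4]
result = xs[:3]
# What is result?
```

xs has length 7. The slice xs[:3] selects indices [0, 1, 2] (0->14, 1->9, 2->2), giving [14, 9, 2].

[14, 9, 2]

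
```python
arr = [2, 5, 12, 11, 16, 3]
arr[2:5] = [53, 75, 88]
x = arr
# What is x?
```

arr starts as [2, 5, 12, 11, 16, 3] (length 6). The slice arr[2:5] covers indices [2, 3, 4] with values [12, 11, 16]. Replacing that slice with [53, 75, 88] (same length) produces [2, 5, 53, 75, 88, 3].

[2, 5, 53, 75, 88, 3]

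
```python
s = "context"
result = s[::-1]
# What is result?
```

s has length 7. The slice s[::-1] selects indices [6, 5, 4, 3, 2, 1, 0] (6->'t', 5->'x', 4->'e', 3->'t', 2->'n', 1->'o', 0->'c'), giving 'txetnoc'.

'txetnoc'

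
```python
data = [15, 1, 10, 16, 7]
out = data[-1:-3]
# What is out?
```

data has length 5. The slice data[-1:-3] resolves to an empty index range, so the result is [].

[]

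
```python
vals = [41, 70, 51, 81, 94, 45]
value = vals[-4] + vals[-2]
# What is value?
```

vals has length 6. Negative index -4 maps to positive index 6 + (-4) = 2. vals[2] = 51.
vals has length 6. Negative index -2 maps to positive index 6 + (-2) = 4. vals[4] = 94.
Sum: 51 + 94 = 145.

145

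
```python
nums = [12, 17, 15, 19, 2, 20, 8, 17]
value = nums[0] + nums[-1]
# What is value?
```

nums has length 8. nums[0] = 12.
nums has length 8. Negative index -1 maps to positive index 8 + (-1) = 7. nums[7] = 17.
Sum: 12 + 17 = 29.

29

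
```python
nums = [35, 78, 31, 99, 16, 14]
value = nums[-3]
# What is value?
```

nums has length 6. Negative index -3 maps to positive index 6 + (-3) = 3. nums[3] = 99.

99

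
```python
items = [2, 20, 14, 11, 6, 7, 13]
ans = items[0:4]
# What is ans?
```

items has length 7. The slice items[0:4] selects indices [0, 1, 2, 3] (0->2, 1->20, 2->14, 3->11), giving [2, 20, 14, 11].

[2, 20, 14, 11]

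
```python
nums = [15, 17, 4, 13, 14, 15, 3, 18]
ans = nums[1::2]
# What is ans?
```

nums has length 8. The slice nums[1::2] selects indices [1, 3, 5, 7] (1->17, 3->13, 5->15, 7->18), giving [17, 13, 15, 18].

[17, 13, 15, 18]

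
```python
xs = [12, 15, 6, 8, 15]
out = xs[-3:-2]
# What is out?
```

xs has length 5. The slice xs[-3:-2] selects indices [2] (2->6), giving [6].

[6]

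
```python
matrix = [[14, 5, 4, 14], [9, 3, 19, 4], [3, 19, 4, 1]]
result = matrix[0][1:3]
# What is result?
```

matrix[0] = [14, 5, 4, 14]. matrix[0] has length 4. The slice matrix[0][1:3] selects indices [1, 2] (1->5, 2->4), giving [5, 4].

[5, 4]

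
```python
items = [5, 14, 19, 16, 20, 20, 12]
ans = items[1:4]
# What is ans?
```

items has length 7. The slice items[1:4] selects indices [1, 2, 3] (1->14, 2->19, 3->16), giving [14, 19, 16].

[14, 19, 16]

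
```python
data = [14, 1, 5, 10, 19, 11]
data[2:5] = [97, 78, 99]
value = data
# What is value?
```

data starts as [14, 1, 5, 10, 19, 11] (length 6). The slice data[2:5] covers indices [2, 3, 4] with values [5, 10, 19]. Replacing that slice with [97, 78, 99] (same length) produces [14, 1, 97, 78, 99, 11].

[14, 1, 97, 78, 99, 11]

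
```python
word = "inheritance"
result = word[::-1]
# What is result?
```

word has length 11. The slice word[::-1] selects indices [10, 9, 8, 7, 6, 5, 4, 3, 2, 1, 0] (10->'e', 9->'c', 8->'n', 7->'a', 6->'t', 5->'i', 4->'r', 3->'e', 2->'h', 1->'n', 0->'i'), giving 'ecnatirehni'.

'ecnatirehni'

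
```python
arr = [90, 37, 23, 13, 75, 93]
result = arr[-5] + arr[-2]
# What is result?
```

arr has length 6. Negative index -5 maps to positive index 6 + (-5) = 1. arr[1] = 37.
arr has length 6. Negative index -2 maps to positive index 6 + (-2) = 4. arr[4] = 75.
Sum: 37 + 75 = 112.

112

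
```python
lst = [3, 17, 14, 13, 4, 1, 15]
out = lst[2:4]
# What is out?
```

lst has length 7. The slice lst[2:4] selects indices [2, 3] (2->14, 3->13), giving [14, 13].

[14, 13]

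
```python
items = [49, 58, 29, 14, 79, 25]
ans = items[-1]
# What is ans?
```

items has length 6. Negative index -1 maps to positive index 6 + (-1) = 5. items[5] = 25.

25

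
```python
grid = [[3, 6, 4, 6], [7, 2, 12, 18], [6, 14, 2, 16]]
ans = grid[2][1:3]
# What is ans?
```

grid[2] = [6, 14, 2, 16]. grid[2] has length 4. The slice grid[2][1:3] selects indices [1, 2] (1->14, 2->2), giving [14, 2].

[14, 2]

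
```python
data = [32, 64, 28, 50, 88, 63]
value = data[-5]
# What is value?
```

data has length 6. Negative index -5 maps to positive index 6 + (-5) = 1. data[1] = 64.

64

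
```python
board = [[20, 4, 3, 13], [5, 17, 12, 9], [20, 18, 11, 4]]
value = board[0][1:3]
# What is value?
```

board[0] = [20, 4, 3, 13]. board[0] has length 4. The slice board[0][1:3] selects indices [1, 2] (1->4, 2->3), giving [4, 3].

[4, 3]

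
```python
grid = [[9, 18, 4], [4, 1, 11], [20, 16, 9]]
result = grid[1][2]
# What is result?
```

grid[1] = [4, 1, 11]. Taking column 2 of that row yields 11.

11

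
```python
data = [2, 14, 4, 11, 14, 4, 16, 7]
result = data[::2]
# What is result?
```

data has length 8. The slice data[::2] selects indices [0, 2, 4, 6] (0->2, 2->4, 4->14, 6->16), giving [2, 4, 14, 16].

[2, 4, 14, 16]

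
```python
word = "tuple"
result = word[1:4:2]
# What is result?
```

word has length 5. The slice word[1:4:2] selects indices [1, 3] (1->'u', 3->'l'), giving 'ul'.

'ul'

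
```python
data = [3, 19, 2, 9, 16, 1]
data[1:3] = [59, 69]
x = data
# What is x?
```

data starts as [3, 19, 2, 9, 16, 1] (length 6). The slice data[1:3] covers indices [1, 2] with values [19, 2]. Replacing that slice with [59, 69] (same length) produces [3, 59, 69, 9, 16, 1].

[3, 59, 69, 9, 16, 1]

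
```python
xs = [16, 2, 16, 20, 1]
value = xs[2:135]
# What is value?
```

xs has length 5. The slice xs[2:135] selects indices [2, 3, 4] (2->16, 3->20, 4->1), giving [16, 20, 1].

[16, 20, 1]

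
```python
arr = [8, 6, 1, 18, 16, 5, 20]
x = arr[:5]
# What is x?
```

arr has length 7. The slice arr[:5] selects indices [0, 1, 2, 3, 4] (0->8, 1->6, 2->1, 3->18, 4->16), giving [8, 6, 1, 18, 16].

[8, 6, 1, 18, 16]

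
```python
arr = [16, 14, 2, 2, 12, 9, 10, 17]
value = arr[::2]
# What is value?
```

arr has length 8. The slice arr[::2] selects indices [0, 2, 4, 6] (0->16, 2->2, 4->12, 6->10), giving [16, 2, 12, 10].

[16, 2, 12, 10]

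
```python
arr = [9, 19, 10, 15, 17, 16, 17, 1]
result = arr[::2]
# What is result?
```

arr has length 8. The slice arr[::2] selects indices [0, 2, 4, 6] (0->9, 2->10, 4->17, 6->17), giving [9, 10, 17, 17].

[9, 10, 17, 17]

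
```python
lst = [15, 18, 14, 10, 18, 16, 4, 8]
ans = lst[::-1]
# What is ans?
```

lst has length 8. The slice lst[::-1] selects indices [7, 6, 5, 4, 3, 2, 1, 0] (7->8, 6->4, 5->16, 4->18, 3->10, 2->14, 1->18, 0->15), giving [8, 4, 16, 18, 10, 14, 18, 15].

[8, 4, 16, 18, 10, 14, 18, 15]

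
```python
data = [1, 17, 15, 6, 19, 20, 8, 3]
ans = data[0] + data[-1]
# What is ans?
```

data has length 8. data[0] = 1.
data has length 8. Negative index -1 maps to positive index 8 + (-1) = 7. data[7] = 3.
Sum: 1 + 3 = 4.

4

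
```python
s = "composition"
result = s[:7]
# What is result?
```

s has length 11. The slice s[:7] selects indices [0, 1, 2, 3, 4, 5, 6] (0->'c', 1->'o', 2->'m', 3->'p', 4->'o', 5->'s', 6->'i'), giving 'composi'.

'composi'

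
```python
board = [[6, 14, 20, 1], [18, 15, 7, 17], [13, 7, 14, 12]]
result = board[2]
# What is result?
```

board has 3 rows. Row 2 is [13, 7, 14, 12].

[13, 7, 14, 12]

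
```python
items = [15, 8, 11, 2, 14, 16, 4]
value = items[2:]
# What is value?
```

items has length 7. The slice items[2:] selects indices [2, 3, 4, 5, 6] (2->11, 3->2, 4->14, 5->16, 6->4), giving [11, 2, 14, 16, 4].

[11, 2, 14, 16, 4]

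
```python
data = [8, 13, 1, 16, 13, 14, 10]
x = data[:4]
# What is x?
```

data has length 7. The slice data[:4] selects indices [0, 1, 2, 3] (0->8, 1->13, 2->1, 3->16), giving [8, 13, 1, 16].

[8, 13, 1, 16]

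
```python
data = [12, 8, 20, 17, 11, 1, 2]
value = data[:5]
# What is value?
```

data has length 7. The slice data[:5] selects indices [0, 1, 2, 3, 4] (0->12, 1->8, 2->20, 3->17, 4->11), giving [12, 8, 20, 17, 11].

[12, 8, 20, 17, 11]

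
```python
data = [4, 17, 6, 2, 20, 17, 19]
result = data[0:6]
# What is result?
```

data has length 7. The slice data[0:6] selects indices [0, 1, 2, 3, 4, 5] (0->4, 1->17, 2->6, 3->2, 4->20, 5->17), giving [4, 17, 6, 2, 20, 17].

[4, 17, 6, 2, 20, 17]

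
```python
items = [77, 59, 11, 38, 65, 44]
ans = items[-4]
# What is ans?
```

items has length 6. Negative index -4 maps to positive index 6 + (-4) = 2. items[2] = 11.

11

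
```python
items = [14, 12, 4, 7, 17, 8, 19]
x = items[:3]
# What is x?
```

items has length 7. The slice items[:3] selects indices [0, 1, 2] (0->14, 1->12, 2->4), giving [14, 12, 4].

[14, 12, 4]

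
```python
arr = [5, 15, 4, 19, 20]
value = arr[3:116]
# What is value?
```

arr has length 5. The slice arr[3:116] selects indices [3, 4] (3->19, 4->20), giving [19, 20].

[19, 20]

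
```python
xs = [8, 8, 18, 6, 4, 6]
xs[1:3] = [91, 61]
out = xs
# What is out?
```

xs starts as [8, 8, 18, 6, 4, 6] (length 6). The slice xs[1:3] covers indices [1, 2] with values [8, 18]. Replacing that slice with [91, 61] (same length) produces [8, 91, 61, 6, 4, 6].

[8, 91, 61, 6, 4, 6]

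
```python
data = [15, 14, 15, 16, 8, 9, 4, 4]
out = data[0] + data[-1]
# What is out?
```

data has length 8. data[0] = 15.
data has length 8. Negative index -1 maps to positive index 8 + (-1) = 7. data[7] = 4.
Sum: 15 + 4 = 19.

19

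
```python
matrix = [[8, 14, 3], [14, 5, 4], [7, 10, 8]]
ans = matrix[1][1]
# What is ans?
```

matrix[1] = [14, 5, 4]. Taking column 1 of that row yields 5.

5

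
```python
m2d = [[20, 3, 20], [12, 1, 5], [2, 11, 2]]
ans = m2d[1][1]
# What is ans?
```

m2d[1] = [12, 1, 5]. Taking column 1 of that row yields 1.

1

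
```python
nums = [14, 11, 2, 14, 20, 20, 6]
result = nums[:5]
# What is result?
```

nums has length 7. The slice nums[:5] selects indices [0, 1, 2, 3, 4] (0->14, 1->11, 2->2, 3->14, 4->20), giving [14, 11, 2, 14, 20].

[14, 11, 2, 14, 20]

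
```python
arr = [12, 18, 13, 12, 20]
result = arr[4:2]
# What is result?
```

arr has length 5. The slice arr[4:2] resolves to an empty index range, so the result is [].

[]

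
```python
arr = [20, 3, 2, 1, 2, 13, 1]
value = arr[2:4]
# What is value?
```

arr has length 7. The slice arr[2:4] selects indices [2, 3] (2->2, 3->1), giving [2, 1].

[2, 1]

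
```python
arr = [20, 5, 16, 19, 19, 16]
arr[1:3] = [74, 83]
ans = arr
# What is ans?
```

arr starts as [20, 5, 16, 19, 19, 16] (length 6). The slice arr[1:3] covers indices [1, 2] with values [5, 16]. Replacing that slice with [74, 83] (same length) produces [20, 74, 83, 19, 19, 16].

[20, 74, 83, 19, 19, 16]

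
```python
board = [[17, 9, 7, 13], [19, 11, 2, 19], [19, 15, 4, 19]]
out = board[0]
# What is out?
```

board has 3 rows. Row 0 is [17, 9, 7, 13].

[17, 9, 7, 13]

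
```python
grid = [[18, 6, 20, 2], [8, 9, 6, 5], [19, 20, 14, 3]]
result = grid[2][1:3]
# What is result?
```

grid[2] = [19, 20, 14, 3]. grid[2] has length 4. The slice grid[2][1:3] selects indices [1, 2] (1->20, 2->14), giving [20, 14].

[20, 14]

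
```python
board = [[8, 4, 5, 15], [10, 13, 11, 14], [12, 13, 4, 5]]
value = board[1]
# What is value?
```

board has 3 rows. Row 1 is [10, 13, 11, 14].

[10, 13, 11, 14]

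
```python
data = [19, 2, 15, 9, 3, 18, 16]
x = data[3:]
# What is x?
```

data has length 7. The slice data[3:] selects indices [3, 4, 5, 6] (3->9, 4->3, 5->18, 6->16), giving [9, 3, 18, 16].

[9, 3, 18, 16]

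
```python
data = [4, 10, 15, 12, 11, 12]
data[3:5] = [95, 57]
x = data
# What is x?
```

data starts as [4, 10, 15, 12, 11, 12] (length 6). The slice data[3:5] covers indices [3, 4] with values [12, 11]. Replacing that slice with [95, 57] (same length) produces [4, 10, 15, 95, 57, 12].

[4, 10, 15, 95, 57, 12]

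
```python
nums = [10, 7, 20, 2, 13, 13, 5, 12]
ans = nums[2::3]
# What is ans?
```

nums has length 8. The slice nums[2::3] selects indices [2, 5] (2->20, 5->13), giving [20, 13].

[20, 13]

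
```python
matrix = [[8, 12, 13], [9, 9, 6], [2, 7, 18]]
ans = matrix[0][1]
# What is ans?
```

matrix[0] = [8, 12, 13]. Taking column 1 of that row yields 12.

12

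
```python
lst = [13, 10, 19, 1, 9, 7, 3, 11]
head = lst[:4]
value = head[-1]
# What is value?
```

lst has length 8. The slice lst[:4] selects indices [0, 1, 2, 3] (0->13, 1->10, 2->19, 3->1), giving [13, 10, 19, 1]. So head = [13, 10, 19, 1]. Then head[-1] = 1.

1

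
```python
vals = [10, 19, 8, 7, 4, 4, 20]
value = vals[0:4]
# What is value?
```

vals has length 7. The slice vals[0:4] selects indices [0, 1, 2, 3] (0->10, 1->19, 2->8, 3->7), giving [10, 19, 8, 7].

[10, 19, 8, 7]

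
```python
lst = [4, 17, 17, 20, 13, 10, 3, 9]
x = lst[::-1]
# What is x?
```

lst has length 8. The slice lst[::-1] selects indices [7, 6, 5, 4, 3, 2, 1, 0] (7->9, 6->3, 5->10, 4->13, 3->20, 2->17, 1->17, 0->4), giving [9, 3, 10, 13, 20, 17, 17, 4].

[9, 3, 10, 13, 20, 17, 17, 4]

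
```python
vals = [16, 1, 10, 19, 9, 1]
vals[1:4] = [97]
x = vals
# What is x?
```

vals starts as [16, 1, 10, 19, 9, 1] (length 6). The slice vals[1:4] covers indices [1, 2, 3] with values [1, 10, 19]. Replacing that slice with [97] (different length) produces [16, 97, 9, 1].

[16, 97, 9, 1]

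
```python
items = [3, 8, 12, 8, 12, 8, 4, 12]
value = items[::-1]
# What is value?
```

items has length 8. The slice items[::-1] selects indices [7, 6, 5, 4, 3, 2, 1, 0] (7->12, 6->4, 5->8, 4->12, 3->8, 2->12, 1->8, 0->3), giving [12, 4, 8, 12, 8, 12, 8, 3].

[12, 4, 8, 12, 8, 12, 8, 3]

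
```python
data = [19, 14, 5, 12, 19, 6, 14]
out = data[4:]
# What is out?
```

data has length 7. The slice data[4:] selects indices [4, 5, 6] (4->19, 5->6, 6->14), giving [19, 6, 14].

[19, 6, 14]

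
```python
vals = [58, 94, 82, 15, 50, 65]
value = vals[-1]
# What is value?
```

vals has length 6. Negative index -1 maps to positive index 6 + (-1) = 5. vals[5] = 65.

65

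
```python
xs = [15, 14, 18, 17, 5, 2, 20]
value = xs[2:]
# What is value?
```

xs has length 7. The slice xs[2:] selects indices [2, 3, 4, 5, 6] (2->18, 3->17, 4->5, 5->2, 6->20), giving [18, 17, 5, 2, 20].

[18, 17, 5, 2, 20]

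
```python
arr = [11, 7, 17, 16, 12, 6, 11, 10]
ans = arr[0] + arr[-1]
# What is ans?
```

arr has length 8. arr[0] = 11.
arr has length 8. Negative index -1 maps to positive index 8 + (-1) = 7. arr[7] = 10.
Sum: 11 + 10 = 21.

21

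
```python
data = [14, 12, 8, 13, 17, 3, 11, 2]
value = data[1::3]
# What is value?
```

data has length 8. The slice data[1::3] selects indices [1, 4, 7] (1->12, 4->17, 7->2), giving [12, 17, 2].

[12, 17, 2]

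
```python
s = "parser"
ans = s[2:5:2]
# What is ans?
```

s has length 6. The slice s[2:5:2] selects indices [2, 4] (2->'r', 4->'e'), giving 're'.

're'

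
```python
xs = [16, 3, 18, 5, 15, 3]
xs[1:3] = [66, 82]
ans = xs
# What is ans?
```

xs starts as [16, 3, 18, 5, 15, 3] (length 6). The slice xs[1:3] covers indices [1, 2] with values [3, 18]. Replacing that slice with [66, 82] (same length) produces [16, 66, 82, 5, 15, 3].

[16, 66, 82, 5, 15, 3]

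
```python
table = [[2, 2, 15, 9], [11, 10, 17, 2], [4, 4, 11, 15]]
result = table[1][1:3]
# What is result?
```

table[1] = [11, 10, 17, 2]. table[1] has length 4. The slice table[1][1:3] selects indices [1, 2] (1->10, 2->17), giving [10, 17].

[10, 17]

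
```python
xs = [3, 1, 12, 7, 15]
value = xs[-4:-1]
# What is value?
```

xs has length 5. The slice xs[-4:-1] selects indices [1, 2, 3] (1->1, 2->12, 3->7), giving [1, 12, 7].

[1, 12, 7]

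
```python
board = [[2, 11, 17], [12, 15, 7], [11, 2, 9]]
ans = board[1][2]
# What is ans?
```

board[1] = [12, 15, 7]. Taking column 2 of that row yields 7.

7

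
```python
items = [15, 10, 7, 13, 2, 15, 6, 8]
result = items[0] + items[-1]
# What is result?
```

items has length 8. items[0] = 15.
items has length 8. Negative index -1 maps to positive index 8 + (-1) = 7. items[7] = 8.
Sum: 15 + 8 = 23.

23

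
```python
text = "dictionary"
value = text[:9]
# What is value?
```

text has length 10. The slice text[:9] selects indices [0, 1, 2, 3, 4, 5, 6, 7, 8] (0->'d', 1->'i', 2->'c', 3->'t', 4->'i', 5->'o', 6->'n', 7->'a', 8->'r'), giving 'dictionar'.

'dictionar'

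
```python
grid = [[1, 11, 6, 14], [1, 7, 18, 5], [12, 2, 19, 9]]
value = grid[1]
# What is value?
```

grid has 3 rows. Row 1 is [1, 7, 18, 5].

[1, 7, 18, 5]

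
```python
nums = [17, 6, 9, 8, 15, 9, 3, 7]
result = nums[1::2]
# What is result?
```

nums has length 8. The slice nums[1::2] selects indices [1, 3, 5, 7] (1->6, 3->8, 5->9, 7->7), giving [6, 8, 9, 7].

[6, 8, 9, 7]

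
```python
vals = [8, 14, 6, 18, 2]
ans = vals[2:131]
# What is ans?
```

vals has length 5. The slice vals[2:131] selects indices [2, 3, 4] (2->6, 3->18, 4->2), giving [6, 18, 2].

[6, 18, 2]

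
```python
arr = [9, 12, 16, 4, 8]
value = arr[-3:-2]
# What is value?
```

arr has length 5. The slice arr[-3:-2] selects indices [2] (2->16), giving [16].

[16]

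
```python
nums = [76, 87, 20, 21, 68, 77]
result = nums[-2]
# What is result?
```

nums has length 6. Negative index -2 maps to positive index 6 + (-2) = 4. nums[4] = 68.

68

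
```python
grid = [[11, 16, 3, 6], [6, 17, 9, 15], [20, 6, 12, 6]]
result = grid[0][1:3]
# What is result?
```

grid[0] = [11, 16, 3, 6]. grid[0] has length 4. The slice grid[0][1:3] selects indices [1, 2] (1->16, 2->3), giving [16, 3].

[16, 3]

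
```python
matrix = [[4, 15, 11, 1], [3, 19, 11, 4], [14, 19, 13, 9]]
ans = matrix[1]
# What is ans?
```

matrix has 3 rows. Row 1 is [3, 19, 11, 4].

[3, 19, 11, 4]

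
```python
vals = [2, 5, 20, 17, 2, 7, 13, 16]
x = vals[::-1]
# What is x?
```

vals has length 8. The slice vals[::-1] selects indices [7, 6, 5, 4, 3, 2, 1, 0] (7->16, 6->13, 5->7, 4->2, 3->17, 2->20, 1->5, 0->2), giving [16, 13, 7, 2, 17, 20, 5, 2].

[16, 13, 7, 2, 17, 20, 5, 2]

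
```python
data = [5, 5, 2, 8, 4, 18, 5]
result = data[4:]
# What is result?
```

data has length 7. The slice data[4:] selects indices [4, 5, 6] (4->4, 5->18, 6->5), giving [4, 18, 5].

[4, 18, 5]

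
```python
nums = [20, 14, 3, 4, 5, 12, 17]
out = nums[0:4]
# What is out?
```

nums has length 7. The slice nums[0:4] selects indices [0, 1, 2, 3] (0->20, 1->14, 2->3, 3->4), giving [20, 14, 3, 4].

[20, 14, 3, 4]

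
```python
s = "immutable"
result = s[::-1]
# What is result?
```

s has length 9. The slice s[::-1] selects indices [8, 7, 6, 5, 4, 3, 2, 1, 0] (8->'e', 7->'l', 6->'b', 5->'a', 4->'t', 3->'u', 2->'m', 1->'m', 0->'i'), giving 'elbatummi'.

'elbatummi'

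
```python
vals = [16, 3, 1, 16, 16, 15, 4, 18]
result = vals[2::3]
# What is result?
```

vals has length 8. The slice vals[2::3] selects indices [2, 5] (2->1, 5->15), giving [1, 15].

[1, 15]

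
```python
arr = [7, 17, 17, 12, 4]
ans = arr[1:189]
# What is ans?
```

arr has length 5. The slice arr[1:189] selects indices [1, 2, 3, 4] (1->17, 2->17, 3->12, 4->4), giving [17, 17, 12, 4].

[17, 17, 12, 4]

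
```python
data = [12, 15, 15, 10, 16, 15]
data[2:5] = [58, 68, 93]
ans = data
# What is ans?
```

data starts as [12, 15, 15, 10, 16, 15] (length 6). The slice data[2:5] covers indices [2, 3, 4] with values [15, 10, 16]. Replacing that slice with [58, 68, 93] (same length) produces [12, 15, 58, 68, 93, 15].

[12, 15, 58, 68, 93, 15]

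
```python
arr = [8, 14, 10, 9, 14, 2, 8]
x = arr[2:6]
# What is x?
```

arr has length 7. The slice arr[2:6] selects indices [2, 3, 4, 5] (2->10, 3->9, 4->14, 5->2), giving [10, 9, 14, 2].

[10, 9, 14, 2]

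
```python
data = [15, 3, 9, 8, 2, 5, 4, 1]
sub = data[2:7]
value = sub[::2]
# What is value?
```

data has length 8. The slice data[2:7] selects indices [2, 3, 4, 5, 6] (2->9, 3->8, 4->2, 5->5, 6->4), giving [9, 8, 2, 5, 4]. So sub = [9, 8, 2, 5, 4]. sub has length 5. The slice sub[::2] selects indices [0, 2, 4] (0->9, 2->2, 4->4), giving [9, 2, 4].

[9, 2, 4]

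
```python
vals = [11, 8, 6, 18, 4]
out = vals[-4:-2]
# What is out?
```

vals has length 5. The slice vals[-4:-2] selects indices [1, 2] (1->8, 2->6), giving [8, 6].

[8, 6]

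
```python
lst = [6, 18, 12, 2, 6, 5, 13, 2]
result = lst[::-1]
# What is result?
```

lst has length 8. The slice lst[::-1] selects indices [7, 6, 5, 4, 3, 2, 1, 0] (7->2, 6->13, 5->5, 4->6, 3->2, 2->12, 1->18, 0->6), giving [2, 13, 5, 6, 2, 12, 18, 6].

[2, 13, 5, 6, 2, 12, 18, 6]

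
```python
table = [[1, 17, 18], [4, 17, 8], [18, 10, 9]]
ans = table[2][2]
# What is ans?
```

table[2] = [18, 10, 9]. Taking column 2 of that row yields 9.

9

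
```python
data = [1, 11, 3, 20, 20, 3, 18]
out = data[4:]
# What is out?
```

data has length 7. The slice data[4:] selects indices [4, 5, 6] (4->20, 5->3, 6->18), giving [20, 3, 18].

[20, 3, 18]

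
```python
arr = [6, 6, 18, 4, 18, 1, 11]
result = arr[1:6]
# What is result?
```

arr has length 7. The slice arr[1:6] selects indices [1, 2, 3, 4, 5] (1->6, 2->18, 3->4, 4->18, 5->1), giving [6, 18, 4, 18, 1].

[6, 18, 4, 18, 1]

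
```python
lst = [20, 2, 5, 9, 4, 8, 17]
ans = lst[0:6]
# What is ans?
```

lst has length 7. The slice lst[0:6] selects indices [0, 1, 2, 3, 4, 5] (0->20, 1->2, 2->5, 3->9, 4->4, 5->8), giving [20, 2, 5, 9, 4, 8].

[20, 2, 5, 9, 4, 8]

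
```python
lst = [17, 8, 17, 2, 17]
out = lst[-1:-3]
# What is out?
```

lst has length 5. The slice lst[-1:-3] resolves to an empty index range, so the result is [].

[]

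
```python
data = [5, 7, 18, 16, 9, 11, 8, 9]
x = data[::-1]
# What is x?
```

data has length 8. The slice data[::-1] selects indices [7, 6, 5, 4, 3, 2, 1, 0] (7->9, 6->8, 5->11, 4->9, 3->16, 2->18, 1->7, 0->5), giving [9, 8, 11, 9, 16, 18, 7, 5].

[9, 8, 11, 9, 16, 18, 7, 5]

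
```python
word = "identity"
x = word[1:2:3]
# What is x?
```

word has length 8. The slice word[1:2:3] selects indices [1] (1->'d'), giving 'd'.

'd'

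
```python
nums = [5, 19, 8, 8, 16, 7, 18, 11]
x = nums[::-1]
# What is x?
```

nums has length 8. The slice nums[::-1] selects indices [7, 6, 5, 4, 3, 2, 1, 0] (7->11, 6->18, 5->7, 4->16, 3->8, 2->8, 1->19, 0->5), giving [11, 18, 7, 16, 8, 8, 19, 5].

[11, 18, 7, 16, 8, 8, 19, 5]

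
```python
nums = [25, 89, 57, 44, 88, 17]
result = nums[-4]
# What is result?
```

nums has length 6. Negative index -4 maps to positive index 6 + (-4) = 2. nums[2] = 57.

57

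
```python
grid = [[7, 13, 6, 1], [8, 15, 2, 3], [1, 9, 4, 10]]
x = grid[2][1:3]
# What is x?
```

grid[2] = [1, 9, 4, 10]. grid[2] has length 4. The slice grid[2][1:3] selects indices [1, 2] (1->9, 2->4), giving [9, 4].

[9, 4]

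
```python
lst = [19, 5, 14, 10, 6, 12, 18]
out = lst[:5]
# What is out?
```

lst has length 7. The slice lst[:5] selects indices [0, 1, 2, 3, 4] (0->19, 1->5, 2->14, 3->10, 4->6), giving [19, 5, 14, 10, 6].

[19, 5, 14, 10, 6]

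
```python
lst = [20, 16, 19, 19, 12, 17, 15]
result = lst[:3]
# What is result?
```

lst has length 7. The slice lst[:3] selects indices [0, 1, 2] (0->20, 1->16, 2->19), giving [20, 16, 19].

[20, 16, 19]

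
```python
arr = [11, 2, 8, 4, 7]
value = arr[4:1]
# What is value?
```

arr has length 5. The slice arr[4:1] resolves to an empty index range, so the result is [].

[]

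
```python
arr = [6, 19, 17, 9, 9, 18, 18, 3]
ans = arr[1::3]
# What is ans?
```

arr has length 8. The slice arr[1::3] selects indices [1, 4, 7] (1->19, 4->9, 7->3), giving [19, 9, 3].

[19, 9, 3]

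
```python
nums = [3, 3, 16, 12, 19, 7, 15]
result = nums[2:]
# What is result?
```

nums has length 7. The slice nums[2:] selects indices [2, 3, 4, 5, 6] (2->16, 3->12, 4->19, 5->7, 6->15), giving [16, 12, 19, 7, 15].

[16, 12, 19, 7, 15]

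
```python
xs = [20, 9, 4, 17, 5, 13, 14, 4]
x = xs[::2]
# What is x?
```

xs has length 8. The slice xs[::2] selects indices [0, 2, 4, 6] (0->20, 2->4, 4->5, 6->14), giving [20, 4, 5, 14].

[20, 4, 5, 14]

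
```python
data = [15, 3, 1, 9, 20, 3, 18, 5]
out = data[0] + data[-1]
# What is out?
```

data has length 8. data[0] = 15.
data has length 8. Negative index -1 maps to positive index 8 + (-1) = 7. data[7] = 5.
Sum: 15 + 5 = 20.

20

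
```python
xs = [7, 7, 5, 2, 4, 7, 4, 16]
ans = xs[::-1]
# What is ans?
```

xs has length 8. The slice xs[::-1] selects indices [7, 6, 5, 4, 3, 2, 1, 0] (7->16, 6->4, 5->7, 4->4, 3->2, 2->5, 1->7, 0->7), giving [16, 4, 7, 4, 2, 5, 7, 7].

[16, 4, 7, 4, 2, 5, 7, 7]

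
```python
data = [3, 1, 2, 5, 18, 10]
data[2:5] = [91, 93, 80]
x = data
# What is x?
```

data starts as [3, 1, 2, 5, 18, 10] (length 6). The slice data[2:5] covers indices [2, 3, 4] with values [2, 5, 18]. Replacing that slice with [91, 93, 80] (same length) produces [3, 1, 91, 93, 80, 10].

[3, 1, 91, 93, 80, 10]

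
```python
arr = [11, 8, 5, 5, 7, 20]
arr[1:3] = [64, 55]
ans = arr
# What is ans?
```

arr starts as [11, 8, 5, 5, 7, 20] (length 6). The slice arr[1:3] covers indices [1, 2] with values [8, 5]. Replacing that slice with [64, 55] (same length) produces [11, 64, 55, 5, 7, 20].

[11, 64, 55, 5, 7, 20]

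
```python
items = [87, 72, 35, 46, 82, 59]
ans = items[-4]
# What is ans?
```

items has length 6. Negative index -4 maps to positive index 6 + (-4) = 2. items[2] = 35.

35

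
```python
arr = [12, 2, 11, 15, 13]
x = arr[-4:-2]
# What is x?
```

arr has length 5. The slice arr[-4:-2] selects indices [1, 2] (1->2, 2->11), giving [2, 11].

[2, 11]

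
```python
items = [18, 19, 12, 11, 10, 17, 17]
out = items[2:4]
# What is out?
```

items has length 7. The slice items[2:4] selects indices [2, 3] (2->12, 3->11), giving [12, 11].

[12, 11]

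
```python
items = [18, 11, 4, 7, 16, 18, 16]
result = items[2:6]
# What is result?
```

items has length 7. The slice items[2:6] selects indices [2, 3, 4, 5] (2->4, 3->7, 4->16, 5->18), giving [4, 7, 16, 18].

[4, 7, 16, 18]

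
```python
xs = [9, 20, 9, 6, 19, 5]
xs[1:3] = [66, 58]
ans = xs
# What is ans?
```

xs starts as [9, 20, 9, 6, 19, 5] (length 6). The slice xs[1:3] covers indices [1, 2] with values [20, 9]. Replacing that slice with [66, 58] (same length) produces [9, 66, 58, 6, 19, 5].

[9, 66, 58, 6, 19, 5]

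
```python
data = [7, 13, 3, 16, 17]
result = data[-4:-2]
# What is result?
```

data has length 5. The slice data[-4:-2] selects indices [1, 2] (1->13, 2->3), giving [13, 3].

[13, 3]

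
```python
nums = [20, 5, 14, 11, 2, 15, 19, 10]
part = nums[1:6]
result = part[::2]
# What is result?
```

nums has length 8. The slice nums[1:6] selects indices [1, 2, 3, 4, 5] (1->5, 2->14, 3->11, 4->2, 5->15), giving [5, 14, 11, 2, 15]. So part = [5, 14, 11, 2, 15]. part has length 5. The slice part[::2] selects indices [0, 2, 4] (0->5, 2->11, 4->15), giving [5, 11, 15].

[5, 11, 15]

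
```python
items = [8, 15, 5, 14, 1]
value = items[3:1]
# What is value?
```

items has length 5. The slice items[3:1] resolves to an empty index range, so the result is [].

[]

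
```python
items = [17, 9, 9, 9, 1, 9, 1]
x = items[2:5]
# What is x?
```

items has length 7. The slice items[2:5] selects indices [2, 3, 4] (2->9, 3->9, 4->1), giving [9, 9, 1].

[9, 9, 1]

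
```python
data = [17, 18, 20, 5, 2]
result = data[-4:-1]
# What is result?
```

data has length 5. The slice data[-4:-1] selects indices [1, 2, 3] (1->18, 2->20, 3->5), giving [18, 20, 5].

[18, 20, 5]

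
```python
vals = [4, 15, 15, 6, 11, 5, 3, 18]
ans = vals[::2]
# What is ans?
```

vals has length 8. The slice vals[::2] selects indices [0, 2, 4, 6] (0->4, 2->15, 4->11, 6->3), giving [4, 15, 11, 3].

[4, 15, 11, 3]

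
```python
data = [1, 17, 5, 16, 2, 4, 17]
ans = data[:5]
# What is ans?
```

data has length 7. The slice data[:5] selects indices [0, 1, 2, 3, 4] (0->1, 1->17, 2->5, 3->16, 4->2), giving [1, 17, 5, 16, 2].

[1, 17, 5, 16, 2]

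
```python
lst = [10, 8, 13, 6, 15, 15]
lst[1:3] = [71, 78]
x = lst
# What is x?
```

lst starts as [10, 8, 13, 6, 15, 15] (length 6). The slice lst[1:3] covers indices [1, 2] with values [8, 13]. Replacing that slice with [71, 78] (same length) produces [10, 71, 78, 6, 15, 15].

[10, 71, 78, 6, 15, 15]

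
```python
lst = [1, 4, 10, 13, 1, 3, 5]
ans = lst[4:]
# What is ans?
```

lst has length 7. The slice lst[4:] selects indices [4, 5, 6] (4->1, 5->3, 6->5), giving [1, 3, 5].

[1, 3, 5]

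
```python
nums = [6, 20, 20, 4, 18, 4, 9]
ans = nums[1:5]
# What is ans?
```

nums has length 7. The slice nums[1:5] selects indices [1, 2, 3, 4] (1->20, 2->20, 3->4, 4->18), giving [20, 20, 4, 18].

[20, 20, 4, 18]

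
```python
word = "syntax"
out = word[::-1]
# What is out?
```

word has length 6. The slice word[::-1] selects indices [5, 4, 3, 2, 1, 0] (5->'x', 4->'a', 3->'t', 2->'n', 1->'y', 0->'s'), giving 'xatnys'.

'xatnys'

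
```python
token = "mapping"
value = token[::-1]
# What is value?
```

token has length 7. The slice token[::-1] selects indices [6, 5, 4, 3, 2, 1, 0] (6->'g', 5->'n', 4->'i', 3->'p', 2->'p', 1->'a', 0->'m'), giving 'gnippam'.

'gnippam'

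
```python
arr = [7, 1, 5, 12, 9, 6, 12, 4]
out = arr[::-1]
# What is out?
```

arr has length 8. The slice arr[::-1] selects indices [7, 6, 5, 4, 3, 2, 1, 0] (7->4, 6->12, 5->6, 4->9, 3->12, 2->5, 1->1, 0->7), giving [4, 12, 6, 9, 12, 5, 1, 7].

[4, 12, 6, 9, 12, 5, 1, 7]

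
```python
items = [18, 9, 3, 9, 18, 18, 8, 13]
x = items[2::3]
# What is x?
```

items has length 8. The slice items[2::3] selects indices [2, 5] (2->3, 5->18), giving [3, 18].

[3, 18]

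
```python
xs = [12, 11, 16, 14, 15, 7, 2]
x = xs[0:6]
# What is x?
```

xs has length 7. The slice xs[0:6] selects indices [0, 1, 2, 3, 4, 5] (0->12, 1->11, 2->16, 3->14, 4->15, 5->7), giving [12, 11, 16, 14, 15, 7].

[12, 11, 16, 14, 15, 7]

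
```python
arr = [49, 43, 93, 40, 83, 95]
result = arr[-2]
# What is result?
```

arr has length 6. Negative index -2 maps to positive index 6 + (-2) = 4. arr[4] = 83.

83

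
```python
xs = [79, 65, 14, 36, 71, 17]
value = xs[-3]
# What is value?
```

xs has length 6. Negative index -3 maps to positive index 6 + (-3) = 3. xs[3] = 36.

36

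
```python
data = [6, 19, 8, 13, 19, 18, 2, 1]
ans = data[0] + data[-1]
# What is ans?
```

data has length 8. data[0] = 6.
data has length 8. Negative index -1 maps to positive index 8 + (-1) = 7. data[7] = 1.
Sum: 6 + 1 = 7.

7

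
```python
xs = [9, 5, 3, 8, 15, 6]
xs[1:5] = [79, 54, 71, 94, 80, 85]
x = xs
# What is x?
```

xs starts as [9, 5, 3, 8, 15, 6] (length 6). The slice xs[1:5] covers indices [1, 2, 3, 4] with values [5, 3, 8, 15]. Replacing that slice with [79, 54, 71, 94, 80, 85] (different length) produces [9, 79, 54, 71, 94, 80, 85, 6].

[9, 79, 54, 71, 94, 80, 85, 6]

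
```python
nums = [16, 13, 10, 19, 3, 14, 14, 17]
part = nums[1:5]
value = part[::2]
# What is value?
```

nums has length 8. The slice nums[1:5] selects indices [1, 2, 3, 4] (1->13, 2->10, 3->19, 4->3), giving [13, 10, 19, 3]. So part = [13, 10, 19, 3]. part has length 4. The slice part[::2] selects indices [0, 2] (0->13, 2->19), giving [13, 19].

[13, 19]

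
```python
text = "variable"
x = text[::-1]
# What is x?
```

text has length 8. The slice text[::-1] selects indices [7, 6, 5, 4, 3, 2, 1, 0] (7->'e', 6->'l', 5->'b', 4->'a', 3->'i', 2->'r', 1->'a', 0->'v'), giving 'elbairav'.

'elbairav'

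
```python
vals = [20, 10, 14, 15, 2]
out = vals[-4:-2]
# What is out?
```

vals has length 5. The slice vals[-4:-2] selects indices [1, 2] (1->10, 2->14), giving [10, 14].

[10, 14]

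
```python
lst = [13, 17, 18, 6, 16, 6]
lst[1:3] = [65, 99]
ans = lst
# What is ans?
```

lst starts as [13, 17, 18, 6, 16, 6] (length 6). The slice lst[1:3] covers indices [1, 2] with values [17, 18]. Replacing that slice with [65, 99] (same length) produces [13, 65, 99, 6, 16, 6].

[13, 65, 99, 6, 16, 6]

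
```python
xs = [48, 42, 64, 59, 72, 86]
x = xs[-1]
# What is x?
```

xs has length 6. Negative index -1 maps to positive index 6 + (-1) = 5. xs[5] = 86.

86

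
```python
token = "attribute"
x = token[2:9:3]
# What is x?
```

token has length 9. The slice token[2:9:3] selects indices [2, 5, 8] (2->'t', 5->'b', 8->'e'), giving 'tbe'.

'tbe'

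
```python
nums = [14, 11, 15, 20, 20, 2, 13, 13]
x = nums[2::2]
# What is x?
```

nums has length 8. The slice nums[2::2] selects indices [2, 4, 6] (2->15, 4->20, 6->13), giving [15, 20, 13].

[15, 20, 13]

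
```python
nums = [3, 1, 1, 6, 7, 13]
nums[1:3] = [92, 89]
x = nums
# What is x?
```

nums starts as [3, 1, 1, 6, 7, 13] (length 6). The slice nums[1:3] covers indices [1, 2] with values [1, 1]. Replacing that slice with [92, 89] (same length) produces [3, 92, 89, 6, 7, 13].

[3, 92, 89, 6, 7, 13]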